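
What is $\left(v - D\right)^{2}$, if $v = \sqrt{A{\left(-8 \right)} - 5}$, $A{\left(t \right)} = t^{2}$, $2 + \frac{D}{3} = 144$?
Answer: $\left(426 - \sqrt{59}\right)^{2} \approx 1.7499 \cdot 10^{5}$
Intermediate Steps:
$D = 426$ ($D = -6 + 3 \cdot 144 = -6 + 432 = 426$)
$v = \sqrt{59}$ ($v = \sqrt{\left(-8\right)^{2} - 5} = \sqrt{64 - 5} = \sqrt{59} \approx 7.6811$)
$\left(v - D\right)^{2} = \left(\sqrt{59} - 426\right)^{2} = \left(-426 + \sqrt{59}\right)^{2}$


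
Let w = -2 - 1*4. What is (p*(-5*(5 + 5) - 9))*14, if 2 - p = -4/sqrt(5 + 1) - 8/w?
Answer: -1652/3 - 1652*sqrt(6)/3 ≈ -1899.5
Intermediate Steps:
w = -6 (w = -2 - 4 = -6)
p = 2/3 + 2*sqrt(6)/3 (p = 2 - (-4/sqrt(5 + 1) - 8/(-6)) = 2 - (-4*sqrt(6)/6 - 8*(-1/6)) = 2 - (-2*sqrt(6)/3 + 4/3) = 2 - (4/3 - 2*sqrt(6)/3) = 2 + (-4/3 + 2*sqrt(6)/3) = 2/3 + 2*sqrt(6)/3 ≈ 2.2997)
(p*(-5*(5 + 5) - 9))*14 = ((2/3 + 2*sqrt(6)/3)*(-5*(5 + 5) - 9))*14 = ((2/3 + 2*sqrt(6)/3)*(-5*10 - 9))*14 = ((2/3 + 2*sqrt(6)/3)*(-50 - 9))*14 = ((2/3 + 2*sqrt(6)/3)*(-59))*14 = (-118/3 - 118*sqrt(6)/3)*14 = -1652/3 - 1652*sqrt(6)/3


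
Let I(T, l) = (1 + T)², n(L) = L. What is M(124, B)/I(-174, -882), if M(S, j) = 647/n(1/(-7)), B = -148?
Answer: -4529/29929 ≈ -0.15132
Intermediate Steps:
M(S, j) = -4529 (M(S, j) = 647/(1/(-7)) = 647/(-⅐) = 647*(-7) = -4529)
M(124, B)/I(-174, -882) = -4529/(1 - 174)² = -4529/((-173)²) = -4529/29929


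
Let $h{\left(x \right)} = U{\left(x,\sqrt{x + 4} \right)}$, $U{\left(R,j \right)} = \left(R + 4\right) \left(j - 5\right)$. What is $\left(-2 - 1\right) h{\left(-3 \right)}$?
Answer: $12$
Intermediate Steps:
$U{\left(R,j \right)} = \left(-5 + j\right) \left(4 + R\right)$ ($U{\left(R,j \right)} = \left(4 + R\right) \left(-5 + j\right) = \left(-5 + j\right) \left(4 + R\right)$)
$h{\left(x \right)} = -20 - 5 x + 4 \sqrt{4 + x} + x \sqrt{4 + x}$ ($h{\left(x \right)} = -20 - 5 x + 4 \sqrt{x + 4} + x \sqrt{x + 4} = -20 - 5 x + 4 \sqrt{4 + x} + x \sqrt{4 + x}$)
$\left(-2 - 1\right) h{\left(-3 \right)} = \left(-2 - 1\right) \left(-20 - -15 + 4 \sqrt{4 - 3} - 3 \sqrt{4 - 3}\right) = - 3 \left(-20 + 15 + 4 \sqrt{1} - 3 \sqrt{1}\right) = - 3 \left(-20 + 15 + 4 \cdot 1 - 3\right) = - 3 \left(-20 + 15 + 4 - 3\right) = \left(-3\right) \left(-4\right) = 12$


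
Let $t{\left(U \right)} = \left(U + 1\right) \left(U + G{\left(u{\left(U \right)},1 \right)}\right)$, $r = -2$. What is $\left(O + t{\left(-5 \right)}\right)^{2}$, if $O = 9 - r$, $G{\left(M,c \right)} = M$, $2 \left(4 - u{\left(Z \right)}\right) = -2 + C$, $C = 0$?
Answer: $121$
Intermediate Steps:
$u{\left(Z \right)} = 5$ ($u{\left(Z \right)} = 4 - \frac{-2 + 0}{2} = 4 - -1 = 4 + 1 = 5$)
$O = 11$ ($O = 9 - -2 = 9 + 2 = 11$)
$t{\left(U \right)} = \left(1 + U\right) \left(5 + U\right)$ ($t{\left(U \right)} = \left(U + 1\right) \left(U + 5\right) = \left(1 + U\right) \left(5 + U\right)$)
$\left(O + t{\left(-5 \right)}\right)^{2} = \left(11 + \left(5 + \left(-5\right)^{2} + 6 \left(-5\right)\right)\right)^{2} = \left(11 + \left(5 + 25 - 30\right)\right)^{2} = \left(11 + 0\right)^{2} = 11^{2} = 121$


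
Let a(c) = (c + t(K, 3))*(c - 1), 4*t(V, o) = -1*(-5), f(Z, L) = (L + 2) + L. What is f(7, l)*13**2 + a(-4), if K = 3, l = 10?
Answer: 14927/4 ≈ 3731.8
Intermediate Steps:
f(Z, L) = 2 + 2*L (f(Z, L) = (2 + L) + L = 2 + 2*L)
t(V, o) = 5/4 (t(V, o) = (-1*(-5))/4 = (1/4)*5 = 5/4)
a(c) = (-1 + c)*(5/4 + c) (a(c) = (c + 5/4)*(c - 1) = (5/4 + c)*(-1 + c) = (-1 + c)*(5/4 + c))
f(7, l)*13**2 + a(-4) = (2 + 2*10)*13**2 + (-5/4 + (-4)**2 + (1/4)*(-4)) = (2 + 20)*169 + (-5/4 + 16 - 1) = 22*169 + 55/4 = 3718 + 55/4 = 14927/4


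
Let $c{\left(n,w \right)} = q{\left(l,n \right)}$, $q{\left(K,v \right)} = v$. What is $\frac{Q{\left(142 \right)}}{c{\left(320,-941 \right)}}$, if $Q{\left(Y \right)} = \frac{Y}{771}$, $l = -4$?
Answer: $\frac{71}{123360} \approx 0.00057555$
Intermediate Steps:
$c{\left(n,w \right)} = n$
$Q{\left(Y \right)} = \frac{Y}{771}$ ($Q{\left(Y \right)} = Y \frac{1}{771} = \frac{Y}{771}$)
$\frac{Q{\left(142 \right)}}{c{\left(320,-941 \right)}} = \frac{\frac{1}{771} \cdot 142}{320} = \frac{142}{771} \cdot \frac{1}{320} = \frac{71}{123360}$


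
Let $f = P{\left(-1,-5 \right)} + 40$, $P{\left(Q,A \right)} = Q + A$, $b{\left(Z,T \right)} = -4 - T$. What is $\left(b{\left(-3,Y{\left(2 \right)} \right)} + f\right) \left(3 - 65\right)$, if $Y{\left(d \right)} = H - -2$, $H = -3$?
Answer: $-1922$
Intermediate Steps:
$Y{\left(d \right)} = -1$ ($Y{\left(d \right)} = -3 - -2 = -3 + 2 = -1$)
$P{\left(Q,A \right)} = A + Q$
$f = 34$ ($f = \left(-5 - 1\right) + 40 = -6 + 40 = 34$)
$\left(b{\left(-3,Y{\left(2 \right)} \right)} + f\right) \left(3 - 65\right) = \left(\left(-4 - -1\right) + 34\right) \left(3 - 65\right) = \left(\left(-4 + 1\right) + 34\right) \left(3 - 65\right) = \left(-3 + 34\right) \left(-62\right) = 31 \left(-62\right) = -1922$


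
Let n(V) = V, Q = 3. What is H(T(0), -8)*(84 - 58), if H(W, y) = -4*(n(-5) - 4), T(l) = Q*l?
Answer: 936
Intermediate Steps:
T(l) = 3*l
H(W, y) = 36 (H(W, y) = -4*(-5 - 4) = -4*(-9) = 36)
H(T(0), -8)*(84 - 58) = 36*(84 - 58) = 36*26 = 936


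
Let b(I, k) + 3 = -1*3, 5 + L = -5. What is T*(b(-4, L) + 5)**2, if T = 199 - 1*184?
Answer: 15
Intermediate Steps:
L = -10 (L = -5 - 5 = -10)
b(I, k) = -6 (b(I, k) = -3 - 1*3 = -3 - 3 = -6)
T = 15 (T = 199 - 184 = 15)
T*(b(-4, L) + 5)**2 = 15*(-6 + 5)**2 = 15*(-1)**2 = 15*1 = 15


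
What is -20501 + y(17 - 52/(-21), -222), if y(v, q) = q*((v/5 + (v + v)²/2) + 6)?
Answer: -140470781/735 ≈ -1.9112e+5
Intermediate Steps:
y(v, q) = q*(6 + 2*v² + v/5) (y(v, q) = q*((v*(⅕) + (2*v)²*(½)) + 6) = q*((v/5 + (4*v²)*(½)) + 6) = q*((v/5 + 2*v²) + 6) = q*((2*v² + v/5) + 6) = q*(6 + 2*v² + v/5))
-20501 + y(17 - 52/(-21), -222) = -20501 + (⅕)*(-222)*(30 + (17 - 52/(-21)) + 10*(17 - 52/(-21))²) = -20501 + (⅕)*(-222)*(30 + (17 - 52*(-1/21)) + 10*(17 - 52*(-1/21))²) = -20501 + (⅕)*(-222)*(30 + (17 + 52/21) + 10*(17 + 52/21)²) = -20501 + (⅕)*(-222)*(30 + 409/21 + 10*(409/21)²) = -20501 + (⅕)*(-222)*(30 + 409/21 + 10*(167281/441)) = -20501 + (⅕)*(-222)*(30 + 409/21 + 1672810/441) = -20501 + (⅕)*(-222)*(1694629/441) = -20501 - 125402546/735 = -140470781/735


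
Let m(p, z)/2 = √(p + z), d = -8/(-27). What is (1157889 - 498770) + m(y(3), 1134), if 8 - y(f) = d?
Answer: 659119 + 2*√92478/9 ≈ 6.5919e+5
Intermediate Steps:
d = 8/27 (d = -8*(-1/27) = 8/27 ≈ 0.29630)
y(f) = 208/27 (y(f) = 8 - 1*8/27 = 8 - 8/27 = 208/27)
m(p, z) = 2*√(p + z)
(1157889 - 498770) + m(y(3), 1134) = (1157889 - 498770) + 2*√(208/27 + 1134) = 659119 + 2*√(30826/27) = 659119 + 2*(√92478/9) = 659119 + 2*√92478/9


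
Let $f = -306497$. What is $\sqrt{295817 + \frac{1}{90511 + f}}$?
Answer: $\frac{\sqrt{13799848908548146}}{215986} \approx 543.89$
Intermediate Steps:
$\sqrt{295817 + \frac{1}{90511 + f}} = \sqrt{295817 + \frac{1}{90511 - 306497}} = \sqrt{295817 + \frac{1}{-215986}} = \sqrt{295817 - \frac{1}{215986}} = \sqrt{\frac{63892330561}{215986}} = \frac{\sqrt{13799848908548146}}{215986}$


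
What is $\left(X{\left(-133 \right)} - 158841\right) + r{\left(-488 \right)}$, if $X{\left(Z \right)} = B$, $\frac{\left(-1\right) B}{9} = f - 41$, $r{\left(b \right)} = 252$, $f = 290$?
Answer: $-160830$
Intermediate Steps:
$B = -2241$ ($B = - 9 \left(290 - 41\right) = \left(-9\right) 249 = -2241$)
$X{\left(Z \right)} = -2241$
$\left(X{\left(-133 \right)} - 158841\right) + r{\left(-488 \right)} = \left(-2241 - 158841\right) + 252 = -161082 + 252 = -160830$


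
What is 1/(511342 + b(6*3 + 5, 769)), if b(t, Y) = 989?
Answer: 1/512331 ≈ 1.9519e-6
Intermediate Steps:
1/(511342 + b(6*3 + 5, 769)) = 1/(511342 + 989) = 1/512331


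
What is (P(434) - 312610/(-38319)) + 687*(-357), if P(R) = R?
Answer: -9381136565/38319 ≈ -2.4482e+5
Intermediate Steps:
(P(434) - 312610/(-38319)) + 687*(-357) = (434 - 312610/(-38319)) + 687*(-357) = (434 - 312610*(-1/38319)) - 245259 = (434 + 312610/38319) - 245259 = 16943056/38319 - 245259 = -9381136565/38319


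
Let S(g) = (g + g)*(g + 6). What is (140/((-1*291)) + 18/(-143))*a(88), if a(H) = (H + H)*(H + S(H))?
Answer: -2240485632/1261 ≈ -1.7768e+6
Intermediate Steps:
S(g) = 2*g*(6 + g) (S(g) = (2*g)*(6 + g) = 2*g*(6 + g))
a(H) = 2*H*(H + 2*H*(6 + H)) (a(H) = (H + H)*(H + 2*H*(6 + H)) = (2*H)*(H + 2*H*(6 + H)) = 2*H*(H + 2*H*(6 + H)))
(140/((-1*291)) + 18/(-143))*a(88) = (140/((-1*291)) + 18/(-143))*(88²*(26 + 4*88)) = (140/(-291) + 18*(-1/143))*(7744*(26 + 352)) = (140*(-1/291) - 18/143)*(7744*378) = (-140/291 - 18/143)*2927232 = -25258/41613*2927232 = -2240485632/1261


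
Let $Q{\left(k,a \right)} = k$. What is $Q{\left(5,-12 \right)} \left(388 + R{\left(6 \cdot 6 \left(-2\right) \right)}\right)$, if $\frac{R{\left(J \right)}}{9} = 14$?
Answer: $2570$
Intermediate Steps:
$R{\left(J \right)} = 126$ ($R{\left(J \right)} = 9 \cdot 14 = 126$)
$Q{\left(5,-12 \right)} \left(388 + R{\left(6 \cdot 6 \left(-2\right) \right)}\right) = 5 \left(388 + 126\right) = 5 \cdot 514 = 2570$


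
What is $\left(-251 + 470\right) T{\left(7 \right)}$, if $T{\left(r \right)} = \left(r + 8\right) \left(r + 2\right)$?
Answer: $29565$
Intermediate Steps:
$T{\left(r \right)} = \left(2 + r\right) \left(8 + r\right)$ ($T{\left(r \right)} = \left(8 + r\right) \left(2 + r\right) = \left(2 + r\right) \left(8 + r\right)$)
$\left(-251 + 470\right) T{\left(7 \right)} = \left(-251 + 470\right) \left(16 + 7^{2} + 10 \cdot 7\right) = 219 \left(16 + 49 + 70\right) = 219 \cdot 135 = 29565$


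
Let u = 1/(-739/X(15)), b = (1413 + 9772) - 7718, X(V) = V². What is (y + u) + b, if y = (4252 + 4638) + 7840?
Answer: 14925358/739 ≈ 20197.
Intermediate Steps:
y = 16730 (y = 8890 + 7840 = 16730)
b = 3467 (b = 11185 - 7718 = 3467)
u = -225/739 (u = 1/(-739/(15²)) = 1/(-739/225) = -225/739 ≈ -0.30447)
(y + u) + b = (16730 - 225/739) + 3467 = 12363245/739 + 3467 = 14925358/739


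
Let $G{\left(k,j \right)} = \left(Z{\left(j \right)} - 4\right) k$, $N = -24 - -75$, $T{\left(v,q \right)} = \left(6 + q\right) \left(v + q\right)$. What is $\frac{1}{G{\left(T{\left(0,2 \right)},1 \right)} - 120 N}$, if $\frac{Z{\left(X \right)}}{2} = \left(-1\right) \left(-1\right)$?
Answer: $- \frac{1}{6152} \approx -0.00016255$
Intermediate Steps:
$T{\left(v,q \right)} = \left(6 + q\right) \left(q + v\right)$
$Z{\left(X \right)} = 2$ ($Z{\left(X \right)} = 2 \left(\left(-1\right) \left(-1\right)\right) = 2 \cdot 1 = 2$)
$N = 51$ ($N = -24 + 75 = 51$)
$G{\left(k,j \right)} = - 2 k$ ($G{\left(k,j \right)} = \left(2 - 4\right) k = - 2 k$)
$\frac{1}{G{\left(T{\left(0,2 \right)},1 \right)} - 120 N} = \frac{1}{- 2 \left(2^{2} + 6 \cdot 2 + 6 \cdot 0 + 2 \cdot 0\right) - 6120} = \frac{1}{- 2 \left(4 + 12 + 0 + 0\right) - 6120} = \frac{1}{\left(-2\right) 16 - 6120} = \frac{1}{-32 - 6120} = \frac{1}{-6152} = - \frac{1}{6152}$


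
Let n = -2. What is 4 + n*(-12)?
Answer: 28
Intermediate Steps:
4 + n*(-12) = 4 - 2*(-12) = 4 + 24 = 28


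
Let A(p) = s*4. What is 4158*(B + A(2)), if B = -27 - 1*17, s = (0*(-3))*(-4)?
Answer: -182952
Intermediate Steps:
s = 0 (s = 0*(-4) = 0)
A(p) = 0 (A(p) = 0*4 = 0)
B = -44 (B = -27 - 17 = -44)
4158*(B + A(2)) = 4158*(-44 + 0) = 4158*(-44) = -182952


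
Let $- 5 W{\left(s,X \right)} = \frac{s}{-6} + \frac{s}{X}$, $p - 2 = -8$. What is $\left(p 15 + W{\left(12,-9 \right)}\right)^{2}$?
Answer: $\frac{71824}{9} \approx 7980.4$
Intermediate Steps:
$p = -6$ ($p = 2 - 8 = -6$)
$W{\left(s,X \right)} = \frac{s}{30} - \frac{s}{5 X}$ ($W{\left(s,X \right)} = - \frac{\frac{s}{-6} + \frac{s}{X}}{5} = - \frac{s \left(- \frac{1}{6}\right) + \frac{s}{X}}{5} = - \frac{- \frac{s}{6} + \frac{s}{X}}{5} = \frac{s}{30} - \frac{s}{5 X}$)
$\left(p 15 + W{\left(12,-9 \right)}\right)^{2} = \left(\left(-6\right) 15 + \frac{1}{30} \cdot 12 \frac{1}{-9} \left(-6 - 9\right)\right)^{2} = \left(-90 + \frac{1}{30} \cdot 12 \left(- \frac{1}{9}\right) \left(-15\right)\right)^{2} = \left(-90 + \frac{2}{3}\right)^{2} = \left(- \frac{268}{3}\right)^{2} = \frac{71824}{9}$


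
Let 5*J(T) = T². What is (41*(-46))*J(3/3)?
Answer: -1886/5 ≈ -377.20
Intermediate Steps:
J(T) = T²/5
(41*(-46))*J(3/3) = (41*(-46))*((3/3)²/5) = -1886*(3*(⅓))²/5 = -1886*1²/5 = -1886/5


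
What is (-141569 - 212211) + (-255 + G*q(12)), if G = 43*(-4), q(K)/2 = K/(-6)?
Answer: -353347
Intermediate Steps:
q(K) = -K/3 (q(K) = 2*(K/(-6)) = 2*(K*(-⅙)) = 2*(-K/6) = -K/3)
G = -172
(-141569 - 212211) + (-255 + G*q(12)) = (-141569 - 212211) + (-255 - (-172)*12/3) = -353780 + (-255 - 172*(-4)) = -353780 + (-255 + 688) = -353780 + 433 = -353347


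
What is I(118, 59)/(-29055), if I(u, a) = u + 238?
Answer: -356/29055 ≈ -0.012253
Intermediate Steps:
I(u, a) = 238 + u
I(118, 59)/(-29055) = (238 + 118)/(-29055) = 356*(-1/29055) = -356/29055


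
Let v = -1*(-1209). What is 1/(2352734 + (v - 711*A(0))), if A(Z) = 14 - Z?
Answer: 1/2343989 ≈ 4.2662e-7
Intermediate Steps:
v = 1209
1/(2352734 + (v - 711*A(0))) = 1/(2352734 + (1209 - 711*(14 - 1*0))) = 1/(2352734 + (1209 - 711*(14 + 0))) = 1/(2352734 + (1209 - 711*14)) = 1/(2352734 + (1209 - 9954)) = 1/(2352734 - 8745) = 1/2343989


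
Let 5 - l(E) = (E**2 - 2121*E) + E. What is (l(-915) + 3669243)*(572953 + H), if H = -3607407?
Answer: -2707409651242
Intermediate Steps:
l(E) = 5 - E**2 + 2120*E (l(E) = 5 - ((E**2 - 2121*E) + E) = 5 - (E**2 - 2120*E) = 5 + (-E**2 + 2120*E) = 5 - E**2 + 2120*E)
(l(-915) + 3669243)*(572953 + H) = ((5 - 1*(-915)**2 + 2120*(-915)) + 3669243)*(572953 - 3607407) = ((5 - 1*837225 - 1939800) + 3669243)*(-3034454) = ((5 - 837225 - 1939800) + 3669243)*(-3034454) = (-2777020 + 3669243)*(-3034454) = 892223*(-3034454) = -2707409651242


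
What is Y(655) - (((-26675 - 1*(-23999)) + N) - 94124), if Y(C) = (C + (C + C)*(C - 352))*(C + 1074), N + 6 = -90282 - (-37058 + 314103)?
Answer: 687888598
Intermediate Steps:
N = -367333 (N = -6 + (-90282 - (-37058 + 314103)) = -6 + (-90282 - 1*277045) = -6 + (-90282 - 277045) = -6 - 367327 = -367333)
Y(C) = (1074 + C)*(C + 2*C*(-352 + C)) (Y(C) = (C + (2*C)*(-352 + C))*(1074 + C) = (C + 2*C*(-352 + C))*(1074 + C) = (1074 + C)*(C + 2*C*(-352 + C)))
Y(655) - (((-26675 - 1*(-23999)) + N) - 94124) = 655*(-755022 + 2*655² + 1445*655) - (((-26675 - 1*(-23999)) - 367333) - 94124) = 655*(-755022 + 2*429025 + 946475) - (((-26675 + 23999) - 367333) - 94124) = 655*(-755022 + 858050 + 946475) - ((-2676 - 367333) - 94124) = 655*1049503 - (-370009 - 94124) = 687424465 - 1*(-464133) = 687424465 + 464133 = 687888598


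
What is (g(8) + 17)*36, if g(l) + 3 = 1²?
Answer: 540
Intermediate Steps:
g(l) = -2 (g(l) = -3 + 1² = -3 + 1 = -2)
(g(8) + 17)*36 = (-2 + 17)*36 = 15*36 = 540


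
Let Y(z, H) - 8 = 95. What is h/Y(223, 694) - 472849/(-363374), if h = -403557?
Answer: -146593417871/37427522 ≈ -3916.7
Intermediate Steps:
Y(z, H) = 103 (Y(z, H) = 8 + 95 = 103)
h/Y(223, 694) - 472849/(-363374) = -403557/103 - 472849/(-363374) = -403557*1/103 - 472849*(-1/363374) = -403557/103 + 472849/363374 = -146593417871/37427522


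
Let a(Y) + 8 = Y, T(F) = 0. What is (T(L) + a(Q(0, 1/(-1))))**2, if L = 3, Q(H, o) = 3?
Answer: 25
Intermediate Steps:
a(Y) = -8 + Y
(T(L) + a(Q(0, 1/(-1))))**2 = (0 + (-8 + 3))**2 = (0 - 5)**2 = (-5)**2 = 25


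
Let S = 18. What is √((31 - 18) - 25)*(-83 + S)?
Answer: -130*I*√3 ≈ -225.17*I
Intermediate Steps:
√((31 - 18) - 25)*(-83 + S) = √((31 - 18) - 25)*(-83 + 18) = √(13 - 25)*(-65) = √(-12)*(-65) = (2*I*√3)*(-65) = -130*I*√3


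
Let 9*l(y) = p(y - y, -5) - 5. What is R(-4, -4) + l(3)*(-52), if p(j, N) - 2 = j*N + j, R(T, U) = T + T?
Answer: 28/3 ≈ 9.3333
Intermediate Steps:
R(T, U) = 2*T
p(j, N) = 2 + j + N*j (p(j, N) = 2 + (j*N + j) = 2 + (N*j + j) = 2 + (j + N*j) = 2 + j + N*j)
l(y) = -1/3 (l(y) = ((2 + (y - y) - 5*(y - y)) - 5)/9 = ((2 + 0 - 5*0) - 5)/9 = ((2 + 0 + 0) - 5)/9 = (2 - 5)/9 = (1/9)*(-3) = -1/3)
R(-4, -4) + l(3)*(-52) = 2*(-4) - 1/3*(-52) = -8 + 52/3 = 28/3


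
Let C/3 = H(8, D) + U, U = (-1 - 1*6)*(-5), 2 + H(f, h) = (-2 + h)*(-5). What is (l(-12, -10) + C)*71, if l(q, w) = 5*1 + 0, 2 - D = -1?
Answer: 6319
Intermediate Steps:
D = 3 (D = 2 - 1*(-1) = 2 + 1 = 3)
H(f, h) = 8 - 5*h (H(f, h) = -2 + (-2 + h)*(-5) = -2 + (10 - 5*h) = 8 - 5*h)
U = 35 (U = (-1 - 6)*(-5) = -7*(-5) = 35)
l(q, w) = 5 (l(q, w) = 5 + 0 = 5)
C = 84 (C = 3*((8 - 5*3) + 35) = 3*((8 - 15) + 35) = 3*(-7 + 35) = 3*28 = 84)
(l(-12, -10) + C)*71 = (5 + 84)*71 = 89*71 = 6319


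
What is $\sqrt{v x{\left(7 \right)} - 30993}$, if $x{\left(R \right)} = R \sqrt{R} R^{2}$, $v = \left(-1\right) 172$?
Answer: $\sqrt{-30993 - 58996 \sqrt{7}} \approx 432.53 i$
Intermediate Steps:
$v = -172$
$x{\left(R \right)} = R^{\frac{7}{2}}$ ($x{\left(R \right)} = R^{\frac{3}{2}} R^{2} = R^{\frac{7}{2}}$)
$\sqrt{v x{\left(7 \right)} - 30993} = \sqrt{- 172 \cdot 7^{\frac{7}{2}} - 30993} = \sqrt{- 172 \cdot 343 \sqrt{7} - 30993} = \sqrt{- 58996 \sqrt{7} - 30993} = \sqrt{-30993 - 58996 \sqrt{7}}$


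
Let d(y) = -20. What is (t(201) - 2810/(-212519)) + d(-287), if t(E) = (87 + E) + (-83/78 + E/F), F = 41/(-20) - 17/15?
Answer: 645277387369/3166108062 ≈ 203.81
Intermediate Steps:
F = -191/60 (F = 41*(-1/20) - 17*1/15 = -41/20 - 17/15 = -191/60 ≈ -3.1833)
t(E) = 6703/78 + 131*E/191 (t(E) = (87 + E) + (-83/78 + E/(-191/60)) = (87 + E) + (-83*1/78 + E*(-60/191)) = (87 + E) + (-83/78 - 60*E/191) = 6703/78 + 131*E/191)
(t(201) - 2810/(-212519)) + d(-287) = ((6703/78 + (131/191)*201) - 2810/(-212519)) - 20 = ((6703/78 + 26331/191) - 2810*(-1/212519)) - 20 = (3334091/14898 + 2810/212519) - 20 = 708599548609/3166108062 - 20 = 645277387369/3166108062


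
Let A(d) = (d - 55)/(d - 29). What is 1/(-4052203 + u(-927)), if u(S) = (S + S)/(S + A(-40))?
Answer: -31934/129402986639 ≈ -2.4678e-7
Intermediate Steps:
A(d) = (-55 + d)/(-29 + d)
u(S) = 2*S/(95/69 + S) (u(S) = (S + S)/(S + (-55 - 40)/(-29 - 40)) = (2*S)/(S - 95/(-69)) = (2*S)/(S - 1/69*(-95)) = (2*S)/(S + 95/69) = (2*S)/(95/69 + S) = 2*S/(95/69 + S))
1/(-4052203 + u(-927)) = 1/(-4052203 + 138*(-927)/(95 + 69*(-927))) = 1/(-4052203 + 138*(-927)/(95 - 63963)) = 1/(-4052203 + 138*(-927)/(-63868)) = 1/(-4052203 + 138*(-927)*(-1/63868)) = 1/(-4052203 + 63963/31934) = 1/(-129402986639/31934) = -31934/129402986639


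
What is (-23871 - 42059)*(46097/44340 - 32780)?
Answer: 9582392146079/4434 ≈ 2.1611e+9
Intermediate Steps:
(-23871 - 42059)*(46097/44340 - 32780) = -65930*(46097*(1/44340) - 32780) = -65930*(46097/44340 - 32780) = -65930*(-1453419103/44340) = 9582392146079/4434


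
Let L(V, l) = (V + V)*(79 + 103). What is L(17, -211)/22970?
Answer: 3094/11485 ≈ 0.26939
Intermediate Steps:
L(V, l) = 364*V (L(V, l) = (2*V)*182 = 364*V)
L(17, -211)/22970 = (364*17)/22970 = 6188*(1/22970) = 3094/11485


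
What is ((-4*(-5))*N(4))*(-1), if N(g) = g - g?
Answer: 0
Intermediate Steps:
N(g) = 0
((-4*(-5))*N(4))*(-1) = (-4*(-5)*0)*(-1) = (20*0)*(-1) = 0*(-1) = 0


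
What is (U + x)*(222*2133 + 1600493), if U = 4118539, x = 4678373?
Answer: 18244962629328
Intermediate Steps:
(U + x)*(222*2133 + 1600493) = (4118539 + 4678373)*(222*2133 + 1600493) = 8796912*(473526 + 1600493) = 8796912*2074019 = 18244962629328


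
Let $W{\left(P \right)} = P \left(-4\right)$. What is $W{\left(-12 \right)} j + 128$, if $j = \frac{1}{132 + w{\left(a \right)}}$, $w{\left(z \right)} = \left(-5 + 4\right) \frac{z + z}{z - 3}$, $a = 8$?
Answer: $\frac{20668}{161} \approx 128.37$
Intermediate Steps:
$W{\left(P \right)} = - 4 P$
$w{\left(z \right)} = - \frac{2 z}{-3 + z}$
$j = \frac{5}{644}$ ($j = \frac{1}{132 - \frac{16}{-3 + 8}} = \frac{1}{132 - \frac{16}{5}} = \frac{1}{\frac{644}{5}} = \frac{5}{644} \approx 0.007764$)
$W{\left(-12 \right)} j + 128 = \left(-4\right) \left(-12\right) \frac{5}{644} + 128 = 48 \cdot \frac{5}{644} + 128 = \frac{60}{161} + 128 = \frac{20668}{161}$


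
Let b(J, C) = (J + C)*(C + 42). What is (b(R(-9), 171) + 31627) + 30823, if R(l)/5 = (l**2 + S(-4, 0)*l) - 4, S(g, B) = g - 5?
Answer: 267143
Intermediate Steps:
S(g, B) = -5 + g
R(l) = -20 - 45*l + 5*l**2 (R(l) = 5*((l**2 + (-5 - 4)*l) - 4) = 5*((l**2 - 9*l) - 4) = 5*(-4 + l**2 - 9*l) = -20 - 45*l + 5*l**2)
b(J, C) = (42 + C)*(C + J) (b(J, C) = (C + J)*(42 + C) = (42 + C)*(C + J))
(b(R(-9), 171) + 31627) + 30823 = ((171**2 + 42*171 + 42*(-20 - 45*(-9) + 5*(-9)**2) + 171*(-20 - 45*(-9) + 5*(-9)**2)) + 31627) + 30823 = ((29241 + 7182 + 42*(-20 + 405 + 5*81) + 171*(-20 + 405 + 5*81)) + 31627) + 30823 = ((29241 + 7182 + 42*(-20 + 405 + 405) + 171*(-20 + 405 + 405)) + 31627) + 30823 = ((29241 + 7182 + 42*790 + 171*790) + 31627) + 30823 = ((29241 + 7182 + 33180 + 135090) + 31627) + 30823 = (204693 + 31627) + 30823 = 236320 + 30823 = 267143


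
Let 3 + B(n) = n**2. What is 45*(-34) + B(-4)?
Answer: -1517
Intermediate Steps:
B(n) = -3 + n**2
45*(-34) + B(-4) = 45*(-34) + (-3 + (-4)**2) = -1530 + (-3 + 16) = -1530 + 13 = -1517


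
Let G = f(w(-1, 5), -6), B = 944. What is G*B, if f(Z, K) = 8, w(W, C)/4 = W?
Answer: 7552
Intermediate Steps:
w(W, C) = 4*W
G = 8
G*B = 8*944 = 7552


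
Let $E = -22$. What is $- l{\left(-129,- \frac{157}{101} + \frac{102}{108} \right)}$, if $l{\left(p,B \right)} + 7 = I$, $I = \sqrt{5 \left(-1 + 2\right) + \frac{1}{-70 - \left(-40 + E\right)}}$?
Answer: $7 - \frac{\sqrt{78}}{4} \approx 4.7921$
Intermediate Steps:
$I = \frac{\sqrt{78}}{4}$ ($I = \sqrt{5 \left(-1 + 2\right) + \frac{1}{-70 + \left(40 - -22\right)}} = \sqrt{5 \cdot 1 + \frac{1}{-70 + \left(40 + 22\right)}} = \sqrt{5 + \frac{1}{-70 + 62}} = \sqrt{5 + \frac{1}{-8}} = \sqrt{5 - \frac{1}{8}} = \sqrt{\frac{39}{8}} = \frac{\sqrt{78}}{4} \approx 2.2079$)
$l{\left(p,B \right)} = -7 + \frac{\sqrt{78}}{4}$
$- l{\left(-129,- \frac{157}{101} + \frac{102}{108} \right)} = - (-7 + \frac{\sqrt{78}}{4}) = 7 - \frac{\sqrt{78}}{4}$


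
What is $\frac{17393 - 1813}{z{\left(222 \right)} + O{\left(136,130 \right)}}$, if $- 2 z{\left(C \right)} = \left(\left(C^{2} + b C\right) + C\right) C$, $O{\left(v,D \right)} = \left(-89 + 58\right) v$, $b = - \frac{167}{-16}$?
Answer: $- \frac{124640}{46052663} \approx -0.0027065$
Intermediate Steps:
$b = \frac{167}{16}$ ($b = \left(-167\right) \left(- \frac{1}{16}\right) = \frac{167}{16} \approx 10.438$)
$O{\left(v,D \right)} = - 31 v$
$z{\left(C \right)} = - \frac{C \left(C^{2} + \frac{183 C}{16}\right)}{2}$ ($z{\left(C \right)} = - \frac{\left(\left(C^{2} + \frac{167 C}{16}\right) + C\right) C}{2} = - \frac{\left(C^{2} + \frac{183 C}{16}\right) C}{2} = - \frac{C \left(C^{2} + \frac{183 C}{16}\right)}{2}$)
$\frac{17393 - 1813}{z{\left(222 \right)} + O{\left(136,130 \right)}} = \frac{17393 - 1813}{\frac{222^{2} \left(-183 - 3552\right)}{32} - 4216} = \frac{15580}{\frac{1}{32} \cdot 49284 \left(-183 - 3552\right) - 4216} = \frac{15580}{\frac{1}{32} \cdot 49284 \left(-3735\right) - 4216} = \frac{15580}{- \frac{46018935}{8} - 4216} = \frac{15580}{- \frac{46052663}{8}} = 15580 \left(- \frac{8}{46052663}\right) = - \frac{124640}{46052663}$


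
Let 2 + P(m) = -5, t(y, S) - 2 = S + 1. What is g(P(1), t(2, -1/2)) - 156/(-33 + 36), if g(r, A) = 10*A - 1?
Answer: -28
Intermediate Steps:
t(y, S) = 3 + S (t(y, S) = 2 + (S + 1) = 2 + (1 + S) = 3 + S)
P(m) = -7 (P(m) = -2 - 5 = -7)
g(r, A) = -1 + 10*A
g(P(1), t(2, -1/2)) - 156/(-33 + 36) = (-1 + 10*(3 - 1/2)) - 156/(-33 + 36) = (-1 + 10*(3 - 1*½)) - 156/3 = (-1 + 10*(3 - ½)) + (⅓)*(-156) = (-1 + 10*(5/2)) - 52 = (-1 + 25) - 52 = 24 - 52 = -28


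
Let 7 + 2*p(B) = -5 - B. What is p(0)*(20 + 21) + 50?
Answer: -196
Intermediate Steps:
p(B) = -6 - B/2 (p(B) = -7/2 + (-5 - B)/2 = -7/2 + (-5/2 - B/2) = -6 - B/2)
p(0)*(20 + 21) + 50 = (-6 - ½*0)*(20 + 21) + 50 = (-6 + 0)*41 + 50 = -6*41 + 50 = -246 + 50 = -196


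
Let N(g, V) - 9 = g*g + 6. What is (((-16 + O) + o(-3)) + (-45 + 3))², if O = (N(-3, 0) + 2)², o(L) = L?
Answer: 378225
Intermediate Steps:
N(g, V) = 15 + g² (N(g, V) = 9 + (g*g + 6) = 9 + (g² + 6) = 9 + (6 + g²) = 15 + g²)
O = 676 (O = ((15 + (-3)²) + 2)² = ((15 + 9) + 2)² = (24 + 2)² = 26² = 676)
(((-16 + O) + o(-3)) + (-45 + 3))² = (((-16 + 676) - 3) + (-45 + 3))² = ((660 - 3) - 42)² = (657 - 42)² = 615² = 378225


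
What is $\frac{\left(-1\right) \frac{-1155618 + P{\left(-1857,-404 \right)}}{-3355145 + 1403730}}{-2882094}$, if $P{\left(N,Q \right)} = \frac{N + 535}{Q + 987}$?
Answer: $\frac{336863308}{1639443066467415} \approx 2.0547 \cdot 10^{-7}$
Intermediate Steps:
$P{\left(N,Q \right)} = \frac{535 + N}{987 + Q}$
$\frac{\left(-1\right) \frac{-1155618 + P{\left(-1857,-404 \right)}}{-3355145 + 1403730}}{-2882094} = \frac{\left(-1\right) \frac{-1155618 + \frac{535 - 1857}{987 - 404}}{-3355145 + 1403730}}{-2882094} = - \frac{-1155618 + \frac{1}{583} \left(-1322\right)}{-1951415} \left(- \frac{1}{2882094}\right) = - \frac{\left(-1155618 + \frac{1}{583} \left(-1322\right)\right) \left(-1\right)}{1951415} \left(- \frac{1}{2882094}\right) = - \frac{\left(-1155618 - \frac{1322}{583}\right) \left(-1\right)}{1951415} \left(- \frac{1}{2882094}\right) = - \frac{\left(-673726616\right) \left(-1\right)}{583 \cdot 1951415} \left(- \frac{1}{2882094}\right) = \left(-1\right) \frac{673726616}{1137674945} \left(- \frac{1}{2882094}\right) = \left(- \frac{673726616}{1137674945}\right) \left(- \frac{1}{2882094}\right) = \frac{336863308}{1639443066467415}$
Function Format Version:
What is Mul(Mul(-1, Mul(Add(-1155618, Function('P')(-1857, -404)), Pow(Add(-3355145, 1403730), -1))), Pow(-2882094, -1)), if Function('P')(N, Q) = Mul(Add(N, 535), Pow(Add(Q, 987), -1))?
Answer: Rational(336863308, 1639443066467415) ≈ 2.0547e-7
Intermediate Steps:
Function('P')(N, Q) = Mul(Pow(Add(987, Q), -1), Add(535, N)) (Function('P')(N, Q) = Mul(Add(535, N), Pow(Add(987, Q), -1)) = Mul(Pow(Add(987, Q), -1), Add(535, N)))
Mul(Mul(-1, Mul(Add(-1155618, Function('P')(-1857, -404)), Pow(Add(-3355145, 1403730), -1))), Pow(-2882094, -1)) = Mul(Mul(-1, Mul(Add(-1155618, Mul(Pow(Add(987, -404), -1), Add(535, -1857))), Pow(Add(-3355145, 1403730), -1))), Pow(-2882094, -1)) = Mul(Mul(-1, Mul(Add(-1155618, Mul(Pow(583, -1), -1322)), Pow(-1951415, -1))), Rational(-1, 2882094)) = Mul(Mul(-1, Mul(Add(-1155618, Mul(Rational(1, 583), -1322)), Rational(-1, 1951415))), Rational(-1, 2882094)) = Mul(Mul(-1, Mul(Add(-1155618, Rational(-1322, 583)), Rational(-1, 1951415))), Rational(-1, 2882094)) = Mul(Mul(-1, Mul(Rational(-673726616, 583), Rational(-1, 1951415))), Rational(-1, 2882094)) = Mul(Mul(-1, Rational(673726616, 1137674945)), Rational(-1, 2882094)) = Mul(Rational(-673726616, 1137674945), Rational(-1, 2882094)) = Rational(336863308, 1639443066467415)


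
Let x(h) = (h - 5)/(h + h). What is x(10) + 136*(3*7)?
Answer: 11425/4 ≈ 2856.3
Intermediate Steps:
x(h) = (-5 + h)/(2*h) (x(h) = (-5 + h)/((2*h)) = (-5 + h)*(1/(2*h)) = (-5 + h)/(2*h))
x(10) + 136*(3*7) = (½)*(-5 + 10)/10 + 136*(3*7) = (½)*(⅒)*5 + 136*21 = ¼ + 2856 = 11425/4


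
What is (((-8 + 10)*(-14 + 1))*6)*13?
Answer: -2028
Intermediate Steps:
(((-8 + 10)*(-14 + 1))*6)*13 = ((2*(-13))*6)*13 = -26*6*13 = -156*13 = -2028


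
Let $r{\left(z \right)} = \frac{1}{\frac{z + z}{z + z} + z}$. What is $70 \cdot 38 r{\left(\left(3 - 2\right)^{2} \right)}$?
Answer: $1330$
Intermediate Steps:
$r{\left(z \right)} = \frac{1}{1 + z}$ ($r{\left(z \right)} = \frac{1}{\frac{2 z}{2 z} + z} = \frac{1}{2 z \frac{1}{2 z} + z} = \frac{1}{1 + z}$)
$70 \cdot 38 r{\left(\left(3 - 2\right)^{2} \right)} = \frac{70 \cdot 38}{1 + \left(3 - 2\right)^{2}} = \frac{2660}{1 + 1^{2}} = \frac{2660}{1 + 1} = \frac{2660}{2} = 2660 \cdot \frac{1}{2} = 1330$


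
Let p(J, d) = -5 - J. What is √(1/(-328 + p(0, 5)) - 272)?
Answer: I*√3351349/111 ≈ 16.493*I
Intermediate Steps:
√(1/(-328 + p(0, 5)) - 272) = √(1/(-328 + (-5 - 1*0)) - 272) = √(1/(-328 + (-5 + 0)) - 272) = √(1/(-328 - 5) - 272) = √(1/(-333) - 272) = √(-1/333 - 272) = √(-90577/333) = I*√3351349/111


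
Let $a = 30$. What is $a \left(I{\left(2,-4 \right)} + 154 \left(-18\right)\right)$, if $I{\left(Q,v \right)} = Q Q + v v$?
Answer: $-82560$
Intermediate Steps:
$I{\left(Q,v \right)} = Q^{2} + v^{2}$
$a \left(I{\left(2,-4 \right)} + 154 \left(-18\right)\right) = 30 \left(\left(2^{2} + \left(-4\right)^{2}\right) + 154 \left(-18\right)\right) = 30 \left(\left(4 + 16\right) - 2772\right) = 30 \left(20 - 2772\right) = 30 \left(-2752\right) = -82560$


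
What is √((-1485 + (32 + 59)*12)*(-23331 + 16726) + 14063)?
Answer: 2*√652457 ≈ 1615.5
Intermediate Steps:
√((-1485 + (32 + 59)*12)*(-23331 + 16726) + 14063) = √((-1485 + 91*12)*(-6605) + 14063) = √((-1485 + 1092)*(-6605) + 14063) = √(-393*(-6605) + 14063) = √(2595765 + 14063) = √2609828 = 2*√652457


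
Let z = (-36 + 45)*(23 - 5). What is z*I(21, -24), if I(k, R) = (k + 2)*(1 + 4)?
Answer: 18630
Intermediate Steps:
I(k, R) = 10 + 5*k (I(k, R) = (2 + k)*5 = 10 + 5*k)
z = 162 (z = 9*18 = 162)
z*I(21, -24) = 162*(10 + 5*21) = 162*(10 + 105) = 162*115 = 18630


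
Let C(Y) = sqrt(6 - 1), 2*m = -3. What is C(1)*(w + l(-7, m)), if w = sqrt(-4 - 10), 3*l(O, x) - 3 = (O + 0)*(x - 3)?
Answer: 23*sqrt(5)/2 + I*sqrt(70) ≈ 25.715 + 8.3666*I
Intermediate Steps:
m = -3/2 (m = (1/2)*(-3) = -3/2 ≈ -1.5000)
l(O, x) = 1 + O*(-3 + x)/3 (l(O, x) = 1 + ((O + 0)*(x - 3))/3 = 1 + (O*(-3 + x))/3 = 1 + O*(-3 + x)/3)
C(Y) = sqrt(5)
w = I*sqrt(14) (w = sqrt(-14) = I*sqrt(14) ≈ 3.7417*I)
C(1)*(w + l(-7, m)) = sqrt(5)*(I*sqrt(14) + (1 - 1*(-7) + (1/3)*(-7)*(-3/2))) = sqrt(5)*(I*sqrt(14) + (1 + 7 + 7/2)) = sqrt(5)*(I*sqrt(14) + 23/2) = sqrt(5)*(23/2 + I*sqrt(14))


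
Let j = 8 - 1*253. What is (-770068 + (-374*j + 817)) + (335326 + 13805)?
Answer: -328490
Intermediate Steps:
j = -245 (j = 8 - 253 = -245)
(-770068 + (-374*j + 817)) + (335326 + 13805) = (-770068 + (-374*(-245) + 817)) + (335326 + 13805) = (-770068 + (91630 + 817)) + 349131 = (-770068 + 92447) + 349131 = -677621 + 349131 = -328490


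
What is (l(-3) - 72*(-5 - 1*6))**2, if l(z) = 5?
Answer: 635209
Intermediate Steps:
(l(-3) - 72*(-5 - 1*6))**2 = (5 - 72*(-5 - 1*6))**2 = (5 - 72*(-5 - 6))**2 = (5 - 72*(-11))**2 = (5 + 792)**2 = 797**2 = 635209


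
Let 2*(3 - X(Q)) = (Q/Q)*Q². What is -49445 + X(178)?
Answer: -65284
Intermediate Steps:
X(Q) = 3 - Q²/2 (X(Q) = 3 - Q/Q*Q²/2 = 3 - Q²/2)
-49445 + X(178) = -49445 + (3 - ½*178²) = -49445 + (3 - ½*31684) = -49445 + (3 - 15842) = -49445 - 15839 = -65284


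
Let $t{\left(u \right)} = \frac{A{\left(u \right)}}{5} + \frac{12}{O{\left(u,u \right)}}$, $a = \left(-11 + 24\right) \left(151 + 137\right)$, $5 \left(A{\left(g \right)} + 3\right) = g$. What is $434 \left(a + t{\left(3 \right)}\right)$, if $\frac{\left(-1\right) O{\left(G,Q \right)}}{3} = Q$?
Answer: $\frac{121808176}{75} \approx 1.6241 \cdot 10^{6}$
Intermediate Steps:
$A{\left(g \right)} = -3 + \frac{g}{5}$
$a = 3744$ ($a = 13 \cdot 288 = 3744$)
$O{\left(G,Q \right)} = - 3 Q$
$t{\left(u \right)} = - \frac{3}{5} - \frac{4}{u} + \frac{u}{25}$ ($t{\left(u \right)} = \frac{-3 + \frac{u}{5}}{5} + \frac{12}{\left(-3\right) u} = \left(-3 + \frac{u}{5}\right) \frac{1}{5} + 12 \left(- \frac{1}{3 u}\right) = \left(- \frac{3}{5} + \frac{u}{25}\right) - \frac{4}{u} = - \frac{3}{5} - \frac{4}{u} + \frac{u}{25}$)
$434 \left(a + t{\left(3 \right)}\right) = 434 \left(3744 + \frac{-100 + 3 \left(-15 + 3\right)}{25 \cdot 3}\right) = 434 \left(3744 + \frac{1}{25} \cdot \frac{1}{3} \left(-100 + 3 \left(-12\right)\right)\right) = 434 \left(3744 + \frac{1}{25} \cdot \frac{1}{3} \left(-100 - 36\right)\right) = 434 \left(3744 + \frac{1}{25} \cdot \frac{1}{3} \left(-136\right)\right) = 434 \left(3744 - \frac{136}{75}\right) = 434 \cdot \frac{280664}{75} = \frac{121808176}{75}$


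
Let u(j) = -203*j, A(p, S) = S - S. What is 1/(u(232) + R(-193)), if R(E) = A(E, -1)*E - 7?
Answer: -1/47103 ≈ -2.1230e-5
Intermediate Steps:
A(p, S) = 0
R(E) = -7 (R(E) = 0*E - 7 = 0 - 7 = -7)
1/(u(232) + R(-193)) = 1/(-203*232 - 7) = 1/(-47096 - 7) = 1/(-47103) = -1/47103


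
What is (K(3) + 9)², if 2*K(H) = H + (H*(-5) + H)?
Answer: 81/4 ≈ 20.250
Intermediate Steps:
K(H) = -3*H/2 (K(H) = (H + (H*(-5) + H))/2 = (H + (-5*H + H))/2 = (H - 4*H)/2 = (-3*H)/2 = -3*H/2)
(K(3) + 9)² = (-3/2*3 + 9)² = (-9/2 + 9)² = (9/2)² = 81/4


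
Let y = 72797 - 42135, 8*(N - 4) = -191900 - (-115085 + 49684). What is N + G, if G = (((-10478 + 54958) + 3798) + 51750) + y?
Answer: 919053/8 ≈ 1.1488e+5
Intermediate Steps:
N = -126467/8 (N = 4 + (-191900 - (-115085 + 49684))/8 = 4 + (-191900 - 1*(-65401))/8 = 4 + (-191900 + 65401)/8 = 4 + (⅛)*(-126499) = 4 - 126499/8 = -126467/8 ≈ -15808.)
y = 30662
G = 130690 (G = (((-10478 + 54958) + 3798) + 51750) + 30662 = ((44480 + 3798) + 51750) + 30662 = (48278 + 51750) + 30662 = 100028 + 30662 = 130690)
N + G = -126467/8 + 130690 = 919053/8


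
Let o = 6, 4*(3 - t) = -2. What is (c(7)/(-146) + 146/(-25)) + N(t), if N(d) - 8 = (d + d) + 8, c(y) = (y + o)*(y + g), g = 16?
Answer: 55159/3650 ≈ 15.112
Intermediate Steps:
t = 7/2 (t = 3 - ¼*(-2) = 3 + ½ = 7/2 ≈ 3.5000)
c(y) = (6 + y)*(16 + y) (c(y) = (y + 6)*(y + 16) = (6 + y)*(16 + y))
N(d) = 16 + 2*d (N(d) = 8 + ((d + d) + 8) = 8 + (2*d + 8) = 8 + (8 + 2*d) = 16 + 2*d)
(c(7)/(-146) + 146/(-25)) + N(t) = ((96 + 7² + 22*7)/(-146) + 146/(-25)) + (16 + 2*(7/2)) = ((96 + 49 + 154)*(-1/146) + 146*(-1/25)) + (16 + 7) = (299*(-1/146) - 146/25) + 23 = (-299/146 - 146/25) + 23 = -28791/3650 + 23 = 55159/3650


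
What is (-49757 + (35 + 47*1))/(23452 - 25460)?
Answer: 49675/2008 ≈ 24.739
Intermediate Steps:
(-49757 + (35 + 47*1))/(23452 - 25460) = (-49757 + (35 + 47))/(-2008) = (-49757 + 82)*(-1/2008) = -49675*(-1/2008) = 49675/2008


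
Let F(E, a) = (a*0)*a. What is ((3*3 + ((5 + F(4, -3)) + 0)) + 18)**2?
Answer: 1024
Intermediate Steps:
F(E, a) = 0 (F(E, a) = 0*a = 0)
((3*3 + ((5 + F(4, -3)) + 0)) + 18)**2 = ((3*3 + ((5 + 0) + 0)) + 18)**2 = ((9 + (5 + 0)) + 18)**2 = ((9 + 5) + 18)**2 = (14 + 18)**2 = 32**2 = 1024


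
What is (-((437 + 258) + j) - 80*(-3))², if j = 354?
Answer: 654481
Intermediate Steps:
(-((437 + 258) + j) - 80*(-3))² = (-((437 + 258) + 354) - 80*(-3))² = (-(695 + 354) + 240)² = (-1*1049 + 240)² = (-1049 + 240)² = (-809)² = 654481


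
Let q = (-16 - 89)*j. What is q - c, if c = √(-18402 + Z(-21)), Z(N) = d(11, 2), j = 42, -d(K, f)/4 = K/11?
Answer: -4410 - I*√18406 ≈ -4410.0 - 135.67*I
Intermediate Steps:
d(K, f) = -4*K/11
Z(N) = -4 (Z(N) = -4/11*11 = -4)
q = -4410 (q = (-16 - 89)*42 = -105*42 = -4410)
c = I*√18406 (c = √(-18402 - 4) = √(-18406) = I*√18406 ≈ 135.67*I)
q - c = -4410 - I*√18406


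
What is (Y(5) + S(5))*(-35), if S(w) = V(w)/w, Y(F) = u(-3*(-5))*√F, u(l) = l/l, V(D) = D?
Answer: -35 - 35*√5 ≈ -113.26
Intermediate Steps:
u(l) = 1
Y(F) = √F (Y(F) = 1*√F = √F)
S(w) = 1 (S(w) = w/w = 1)
(Y(5) + S(5))*(-35) = (√5 + 1)*(-35) = (1 + √5)*(-35) = -35 - 35*√5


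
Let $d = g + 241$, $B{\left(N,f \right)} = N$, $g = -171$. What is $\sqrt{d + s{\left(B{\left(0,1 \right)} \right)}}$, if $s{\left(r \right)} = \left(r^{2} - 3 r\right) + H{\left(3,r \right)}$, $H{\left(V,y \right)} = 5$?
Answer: $5 \sqrt{3} \approx 8.6602$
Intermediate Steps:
$d = 70$ ($d = -171 + 241 = 70$)
$s{\left(r \right)} = 5 + r^{2} - 3 r$ ($s{\left(r \right)} = \left(r^{2} - 3 r\right) + 5 = 5 + r^{2} - 3 r$)
$\sqrt{d + s{\left(B{\left(0,1 \right)} \right)}} = \sqrt{70 + \left(5 + 0^{2} - 0\right)} = \sqrt{70 + \left(5 + 0 + 0\right)} = \sqrt{70 + 5} = \sqrt{75} = 5 \sqrt{3}$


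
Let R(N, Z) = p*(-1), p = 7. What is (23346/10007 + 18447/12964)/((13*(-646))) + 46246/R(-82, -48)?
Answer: -7197720142759985/1089478821704 ≈ -6606.6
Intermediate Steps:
R(N, Z) = -7 (R(N, Z) = 7*(-1) = -7)
(23346/10007 + 18447/12964)/((13*(-646))) + 46246/R(-82, -48) = (23346/10007 + 18447/12964)/((13*(-646))) + 46246/(-7) = (23346*(1/10007) + 18447*(1/12964))/(-8398) + 46246*(-⅐) = (23346/10007 + 18447/12964)*(-1/8398) - 46246/7 = (487256673/129730748)*(-1/8398) - 46246/7 = -487256673/1089478821704 - 46246/7 = -7197720142759985/1089478821704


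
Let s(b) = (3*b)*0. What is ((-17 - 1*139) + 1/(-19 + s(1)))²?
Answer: 8791225/361 ≈ 24352.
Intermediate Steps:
s(b) = 0
((-17 - 1*139) + 1/(-19 + s(1)))² = ((-17 - 1*139) + 1/(-19 + 0))² = ((-17 - 139) + 1/(-19))² = (-156 - 1/19)² = (-2965/19)² = 8791225/361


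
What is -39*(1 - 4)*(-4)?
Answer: -468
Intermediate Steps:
-39*(1 - 4)*(-4) = -(-117)*(-4) = -39*12 = -468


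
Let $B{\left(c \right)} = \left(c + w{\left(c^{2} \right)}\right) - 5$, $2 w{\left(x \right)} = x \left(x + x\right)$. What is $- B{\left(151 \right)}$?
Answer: $-519885747$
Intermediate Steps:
$w{\left(x \right)} = x^{2}$ ($w{\left(x \right)} = \frac{x \left(x + x\right)}{2} = \frac{x 2 x}{2} = \frac{2 x^{2}}{2} = x^{2}$)
$B{\left(c \right)} = -5 + c + c^{4}$ ($B{\left(c \right)} = \left(c + \left(c^{2}\right)^{2}\right) - 5 = \left(c + c^{4}\right) - 5 = -5 + c + c^{4}$)
$- B{\left(151 \right)} = - (-5 + 151 + 151^{4}) = - (-5 + 151 + 519885601) = \left(-1\right) 519885747 = -519885747$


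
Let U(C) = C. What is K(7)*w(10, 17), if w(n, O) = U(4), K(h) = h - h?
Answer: 0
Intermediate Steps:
K(h) = 0
w(n, O) = 4
K(7)*w(10, 17) = 0*4 = 0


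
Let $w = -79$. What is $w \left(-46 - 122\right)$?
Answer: $13272$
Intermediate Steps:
$w \left(-46 - 122\right) = - 79 \left(-46 - 122\right) = \left(-79\right) \left(-168\right) = 13272$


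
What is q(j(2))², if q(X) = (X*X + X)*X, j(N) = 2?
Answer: 144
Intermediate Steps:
q(X) = X*(X + X²) (q(X) = (X² + X)*X = (X + X²)*X = X*(X + X²))
q(j(2))² = (2²*(1 + 2))² = (4*3)² = 12² = 144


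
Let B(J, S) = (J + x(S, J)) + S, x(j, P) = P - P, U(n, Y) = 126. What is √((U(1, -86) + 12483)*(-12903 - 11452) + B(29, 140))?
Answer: I*√307092026 ≈ 17524.0*I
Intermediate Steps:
x(j, P) = 0
B(J, S) = J + S (B(J, S) = (J + 0) + S = J + S)
√((U(1, -86) + 12483)*(-12903 - 11452) + B(29, 140)) = √((126 + 12483)*(-12903 - 11452) + (29 + 140)) = √(12609*(-24355) + 169) = √(-307092195 + 169) = √(-307092026) = I*√307092026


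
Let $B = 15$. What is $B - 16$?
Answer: $-1$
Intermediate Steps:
$B - 16 = 15 - 16 = -1$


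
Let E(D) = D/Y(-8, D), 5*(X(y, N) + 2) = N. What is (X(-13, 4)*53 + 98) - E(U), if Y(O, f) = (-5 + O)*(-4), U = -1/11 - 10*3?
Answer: 100039/2860 ≈ 34.979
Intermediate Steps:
X(y, N) = -2 + N/5
U = -331/11 (U = -1*1/11 - 30 = -1/11 - 30 = -331/11 ≈ -30.091)
Y(O, f) = 20 - 4*O
E(D) = D/52 (E(D) = D/(20 - 4*(-8)) = D/(20 + 32) = D/52)
(X(-13, 4)*53 + 98) - E(U) = ((-2 + (1/5)*4)*53 + 98) - (-331)/(52*11) = ((-2 + 4/5)*53 + 98) - 1*(-331/572) = (-6/5*53 + 98) + 331/572 = (-318/5 + 98) + 331/572 = 172/5 + 331/572 = 100039/2860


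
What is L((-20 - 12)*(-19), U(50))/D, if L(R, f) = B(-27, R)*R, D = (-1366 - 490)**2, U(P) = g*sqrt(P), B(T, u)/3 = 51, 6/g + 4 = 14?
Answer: 2907/107648 ≈ 0.027005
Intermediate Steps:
g = 3/5 (g = 6/(-4 + 14) = 6/10 = 6*(1/10) = 3/5 ≈ 0.60000)
B(T, u) = 153 (B(T, u) = 3*51 = 153)
U(P) = 3*sqrt(P)/5
D = 3444736 (D = (-1856)**2 = 3444736)
L(R, f) = 153*R
L((-20 - 12)*(-19), U(50))/D = (153*((-20 - 12)*(-19)))/3444736 = (153*(-32*(-19)))*(1/3444736) = (153*608)*(1/3444736) = 93024*(1/3444736) = 2907/107648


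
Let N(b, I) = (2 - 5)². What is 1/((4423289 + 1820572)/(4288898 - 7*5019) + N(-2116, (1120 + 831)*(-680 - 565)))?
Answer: 4253765/44527746 ≈ 0.095531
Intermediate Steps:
N(b, I) = 9 (N(b, I) = (-3)² = 9)
1/((4423289 + 1820572)/(4288898 - 7*5019) + N(-2116, (1120 + 831)*(-680 - 565))) = 1/((4423289 + 1820572)/(4288898 - 7*5019) + 9) = 1/(6243861/(4288898 - 35133) + 9) = 1/(6243861/4253765 + 9) = 1/(44527746/4253765) = 4253765/44527746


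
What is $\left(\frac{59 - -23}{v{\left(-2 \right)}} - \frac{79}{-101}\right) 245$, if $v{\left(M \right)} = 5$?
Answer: $\frac{425173}{101} \approx 4209.6$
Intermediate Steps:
$\left(\frac{59 - -23}{v{\left(-2 \right)}} - \frac{79}{-101}\right) 245 = \left(\frac{59 - -23}{5} - \frac{79}{-101}\right) 245 = \left(\left(59 + 23\right) \frac{1}{5} - - \frac{79}{101}\right) 245 = \left(82 \cdot \frac{1}{5} + \frac{79}{101}\right) 245 = \left(\frac{82}{5} + \frac{79}{101}\right) 245 = \frac{8677}{505} \cdot 245 = \frac{425173}{101}$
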